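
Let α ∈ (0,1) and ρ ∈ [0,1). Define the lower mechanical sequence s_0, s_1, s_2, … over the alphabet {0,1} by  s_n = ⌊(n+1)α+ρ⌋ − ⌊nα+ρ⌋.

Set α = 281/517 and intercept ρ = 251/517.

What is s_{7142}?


0

(n+1)α + ρ = (7143·281 + 251) / 517 = 2007434/517
nα + ρ     = (7142·281 + 251) / 517 = 2007153/517
⌊2007434/517⌋ = 3882,  ⌊2007153/517⌋ = 3882
s_{7142} = 3882 − 3882 = 0


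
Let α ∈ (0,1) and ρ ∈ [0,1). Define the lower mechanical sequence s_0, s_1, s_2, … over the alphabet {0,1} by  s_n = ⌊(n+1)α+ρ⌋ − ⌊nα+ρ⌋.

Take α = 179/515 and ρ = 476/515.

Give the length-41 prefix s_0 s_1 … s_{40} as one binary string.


10010100100100100100100100101001001001001

n=0: ⌊(1·179+476)/515⌋ − ⌊(0·179+476)/515⌋ = ⌊655/515⌋ − ⌊476/515⌋ = 1 − 0 = 1
n=1: ⌊(2·179+476)/515⌋ − ⌊(1·179+476)/515⌋ = ⌊834/515⌋ − ⌊655/515⌋ = 1 − 1 = 0
n=2: ⌊(3·179+476)/515⌋ − ⌊(2·179+476)/515⌋ = ⌊1013/515⌋ − ⌊834/515⌋ = 1 − 1 = 0
n=3: ⌊(4·179+476)/515⌋ − ⌊(3·179+476)/515⌋ = ⌊1192/515⌋ − ⌊1013/515⌋ = 2 − 1 = 1
n=4: ⌊(5·179+476)/515⌋ − ⌊(4·179+476)/515⌋ = ⌊1371/515⌋ − ⌊1192/515⌋ = 2 − 2 = 0
n=5: ⌊(6·179+476)/515⌋ − ⌊(5·179+476)/515⌋ = ⌊1550/515⌋ − ⌊1371/515⌋ = 3 − 2 = 1
n=6: ⌊(7·179+476)/515⌋ − ⌊(6·179+476)/515⌋ = ⌊1729/515⌋ − ⌊1550/515⌋ = 3 − 3 = 0
n=7: ⌊(8·179+476)/515⌋ − ⌊(7·179+476)/515⌋ = ⌊1908/515⌋ − ⌊1729/515⌋ = 3 − 3 = 0
n=8: ⌊(9·179+476)/515⌋ − ⌊(8·179+476)/515⌋ = ⌊2087/515⌋ − ⌊1908/515⌋ = 4 − 3 = 1
n=9: ⌊(10·179+476)/515⌋ − ⌊(9·179+476)/515⌋ = ⌊2266/515⌋ − ⌊2087/515⌋ = 4 − 4 = 0
n=10: ⌊(11·179+476)/515⌋ − ⌊(10·179+476)/515⌋ = ⌊2445/515⌋ − ⌊2266/515⌋ = 4 − 4 = 0
n=11: ⌊(12·179+476)/515⌋ − ⌊(11·179+476)/515⌋ = ⌊2624/515⌋ − ⌊2445/515⌋ = 5 − 4 = 1
n=12: ⌊(13·179+476)/515⌋ − ⌊(12·179+476)/515⌋ = ⌊2803/515⌋ − ⌊2624/515⌋ = 5 − 5 = 0
n=13: ⌊(14·179+476)/515⌋ − ⌊(13·179+476)/515⌋ = ⌊2982/515⌋ − ⌊2803/515⌋ = 5 − 5 = 0
n=14: ⌊(15·179+476)/515⌋ − ⌊(14·179+476)/515⌋ = ⌊3161/515⌋ − ⌊2982/515⌋ = 6 − 5 = 1
n=15: ⌊(16·179+476)/515⌋ − ⌊(15·179+476)/515⌋ = ⌊3340/515⌋ − ⌊3161/515⌋ = 6 − 6 = 0
n=16: ⌊(17·179+476)/515⌋ − ⌊(16·179+476)/515⌋ = ⌊3519/515⌋ − ⌊3340/515⌋ = 6 − 6 = 0
n=17: ⌊(18·179+476)/515⌋ − ⌊(17·179+476)/515⌋ = ⌊3698/515⌋ − ⌊3519/515⌋ = 7 − 6 = 1
n=18: ⌊(19·179+476)/515⌋ − ⌊(18·179+476)/515⌋ = ⌊3877/515⌋ − ⌊3698/515⌋ = 7 − 7 = 0
n=19: ⌊(20·179+476)/515⌋ − ⌊(19·179+476)/515⌋ = ⌊4056/515⌋ − ⌊3877/515⌋ = 7 − 7 = 0
n=20: ⌊(21·179+476)/515⌋ − ⌊(20·179+476)/515⌋ = ⌊4235/515⌋ − ⌊4056/515⌋ = 8 − 7 = 1
n=21: ⌊(22·179+476)/515⌋ − ⌊(21·179+476)/515⌋ = ⌊4414/515⌋ − ⌊4235/515⌋ = 8 − 8 = 0
n=22: ⌊(23·179+476)/515⌋ − ⌊(22·179+476)/515⌋ = ⌊4593/515⌋ − ⌊4414/515⌋ = 8 − 8 = 0
n=23: ⌊(24·179+476)/515⌋ − ⌊(23·179+476)/515⌋ = ⌊4772/515⌋ − ⌊4593/515⌋ = 9 − 8 = 1
n=24: ⌊(25·179+476)/515⌋ − ⌊(24·179+476)/515⌋ = ⌊4951/515⌋ − ⌊4772/515⌋ = 9 − 9 = 0
n=25: ⌊(26·179+476)/515⌋ − ⌊(25·179+476)/515⌋ = ⌊5130/515⌋ − ⌊4951/515⌋ = 9 − 9 = 0
n=26: ⌊(27·179+476)/515⌋ − ⌊(26·179+476)/515⌋ = ⌊5309/515⌋ − ⌊5130/515⌋ = 10 − 9 = 1
n=27: ⌊(28·179+476)/515⌋ − ⌊(27·179+476)/515⌋ = ⌊5488/515⌋ − ⌊5309/515⌋ = 10 − 10 = 0
n=28: ⌊(29·179+476)/515⌋ − ⌊(28·179+476)/515⌋ = ⌊5667/515⌋ − ⌊5488/515⌋ = 11 − 10 = 1
n=29: ⌊(30·179+476)/515⌋ − ⌊(29·179+476)/515⌋ = ⌊5846/515⌋ − ⌊5667/515⌋ = 11 − 11 = 0
n=30: ⌊(31·179+476)/515⌋ − ⌊(30·179+476)/515⌋ = ⌊6025/515⌋ − ⌊5846/515⌋ = 11 − 11 = 0
n=31: ⌊(32·179+476)/515⌋ − ⌊(31·179+476)/515⌋ = ⌊6204/515⌋ − ⌊6025/515⌋ = 12 − 11 = 1
n=32: ⌊(33·179+476)/515⌋ − ⌊(32·179+476)/515⌋ = ⌊6383/515⌋ − ⌊6204/515⌋ = 12 − 12 = 0
n=33: ⌊(34·179+476)/515⌋ − ⌊(33·179+476)/515⌋ = ⌊6562/515⌋ − ⌊6383/515⌋ = 12 − 12 = 0
n=34: ⌊(35·179+476)/515⌋ − ⌊(34·179+476)/515⌋ = ⌊6741/515⌋ − ⌊6562/515⌋ = 13 − 12 = 1
n=35: ⌊(36·179+476)/515⌋ − ⌊(35·179+476)/515⌋ = ⌊6920/515⌋ − ⌊6741/515⌋ = 13 − 13 = 0
n=36: ⌊(37·179+476)/515⌋ − ⌊(36·179+476)/515⌋ = ⌊7099/515⌋ − ⌊6920/515⌋ = 13 − 13 = 0
n=37: ⌊(38·179+476)/515⌋ − ⌊(37·179+476)/515⌋ = ⌊7278/515⌋ − ⌊7099/515⌋ = 14 − 13 = 1
n=38: ⌊(39·179+476)/515⌋ − ⌊(38·179+476)/515⌋ = ⌊7457/515⌋ − ⌊7278/515⌋ = 14 − 14 = 0
n=39: ⌊(40·179+476)/515⌋ − ⌊(39·179+476)/515⌋ = ⌊7636/515⌋ − ⌊7457/515⌋ = 14 − 14 = 0
n=40: ⌊(41·179+476)/515⌋ − ⌊(40·179+476)/515⌋ = ⌊7815/515⌋ − ⌊7636/515⌋ = 15 − 14 = 1


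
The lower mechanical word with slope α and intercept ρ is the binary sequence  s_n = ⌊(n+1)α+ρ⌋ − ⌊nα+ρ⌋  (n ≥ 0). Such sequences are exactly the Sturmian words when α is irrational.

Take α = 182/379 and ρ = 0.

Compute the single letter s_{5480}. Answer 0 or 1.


(n+1)α + ρ = (5481·182) / 379 = 997542/379
nα + ρ     = (5480·182) / 379 = 997360/379
⌊997542/379⌋ = 2632,  ⌊997360/379⌋ = 2631
s_{5480} = 2632 − 2631 = 1

1


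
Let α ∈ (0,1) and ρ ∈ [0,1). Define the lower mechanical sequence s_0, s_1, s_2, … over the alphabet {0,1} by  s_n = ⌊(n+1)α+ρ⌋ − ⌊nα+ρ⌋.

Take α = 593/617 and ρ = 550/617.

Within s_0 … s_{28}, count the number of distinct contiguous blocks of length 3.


4

t_n = ⌊(n·593+550)/617⌋ for n = 0 … 29:
  n=0…9: ⌊550/617⌋=0 ⌊1143/617⌋=1 ⌊1736/617⌋=2 ⌊2329/617⌋=3 ⌊2922/617⌋=4 ⌊3515/617⌋=5 ⌊4108/617⌋=6 ⌊4701/617⌋=7 ⌊5294/617⌋=8 ⌊5887/617⌋=9
  n=10…19: ⌊6480/617⌋=10 ⌊7073/617⌋=11 ⌊7666/617⌋=12 ⌊8259/617⌋=13 ⌊8852/617⌋=14 ⌊9445/617⌋=15 ⌊10038/617⌋=16 ⌊10631/617⌋=17 ⌊11224/617⌋=18 ⌊11817/617⌋=19
  n=20…29: ⌊12410/617⌋=20 ⌊13003/617⌋=21 ⌊13596/617⌋=22 ⌊14189/617⌋=22 ⌊14782/617⌋=23 ⌊15375/617⌋=24 ⌊15968/617⌋=25 ⌊16561/617⌋=26 ⌊17154/617⌋=27 ⌊17747/617⌋=28
s_n = t_(n+1) − t_n for n = 0 … 28 gives
prefix = 11111111111111111111110111111
slide a length-3 window over [0..2] … [26..28] (27 windows); first occurrence of each distinct factor:
  [  0..  2] 111
  [ 20.. 22] 110
  [ 21.. 23] 101
  [ 22.. 24] 011
  (the other 23 windows repeat one of these)
distinct factors: {011, 101, 110, 111}
count = 4  (Sturmian bound for length 3 is 4)


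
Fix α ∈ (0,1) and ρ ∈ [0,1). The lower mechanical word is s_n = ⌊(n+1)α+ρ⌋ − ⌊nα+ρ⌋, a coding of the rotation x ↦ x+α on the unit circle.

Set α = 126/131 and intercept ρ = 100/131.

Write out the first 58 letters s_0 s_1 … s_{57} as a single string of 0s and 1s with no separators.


1111111111111111111101111111111111111111111111011111111111

n=0: ⌊(1·126+100)/131⌋ − ⌊(0·126+100)/131⌋ = ⌊226/131⌋ − ⌊100/131⌋ = 1 − 0 = 1
n=1: ⌊(2·126+100)/131⌋ − ⌊(1·126+100)/131⌋ = ⌊352/131⌋ − ⌊226/131⌋ = 2 − 1 = 1
n=2: ⌊(3·126+100)/131⌋ − ⌊(2·126+100)/131⌋ = ⌊478/131⌋ − ⌊352/131⌋ = 3 − 2 = 1
n=3: ⌊(4·126+100)/131⌋ − ⌊(3·126+100)/131⌋ = ⌊604/131⌋ − ⌊478/131⌋ = 4 − 3 = 1
n=4: ⌊(5·126+100)/131⌋ − ⌊(4·126+100)/131⌋ = ⌊730/131⌋ − ⌊604/131⌋ = 5 − 4 = 1
n=5: ⌊(6·126+100)/131⌋ − ⌊(5·126+100)/131⌋ = ⌊856/131⌋ − ⌊730/131⌋ = 6 − 5 = 1
n=6: ⌊(7·126+100)/131⌋ − ⌊(6·126+100)/131⌋ = ⌊982/131⌋ − ⌊856/131⌋ = 7 − 6 = 1
n=7: ⌊(8·126+100)/131⌋ − ⌊(7·126+100)/131⌋ = ⌊1108/131⌋ − ⌊982/131⌋ = 8 − 7 = 1
n=8: ⌊(9·126+100)/131⌋ − ⌊(8·126+100)/131⌋ = ⌊1234/131⌋ − ⌊1108/131⌋ = 9 − 8 = 1
n=9: ⌊(10·126+100)/131⌋ − ⌊(9·126+100)/131⌋ = ⌊1360/131⌋ − ⌊1234/131⌋ = 10 − 9 = 1
n=10: ⌊(11·126+100)/131⌋ − ⌊(10·126+100)/131⌋ = ⌊1486/131⌋ − ⌊1360/131⌋ = 11 − 10 = 1
n=11: ⌊(12·126+100)/131⌋ − ⌊(11·126+100)/131⌋ = ⌊1612/131⌋ − ⌊1486/131⌋ = 12 − 11 = 1
n=12: ⌊(13·126+100)/131⌋ − ⌊(12·126+100)/131⌋ = ⌊1738/131⌋ − ⌊1612/131⌋ = 13 − 12 = 1
n=13: ⌊(14·126+100)/131⌋ − ⌊(13·126+100)/131⌋ = ⌊1864/131⌋ − ⌊1738/131⌋ = 14 − 13 = 1
n=14: ⌊(15·126+100)/131⌋ − ⌊(14·126+100)/131⌋ = ⌊1990/131⌋ − ⌊1864/131⌋ = 15 − 14 = 1
n=15: ⌊(16·126+100)/131⌋ − ⌊(15·126+100)/131⌋ = ⌊2116/131⌋ − ⌊1990/131⌋ = 16 − 15 = 1
n=16: ⌊(17·126+100)/131⌋ − ⌊(16·126+100)/131⌋ = ⌊2242/131⌋ − ⌊2116/131⌋ = 17 − 16 = 1
n=17: ⌊(18·126+100)/131⌋ − ⌊(17·126+100)/131⌋ = ⌊2368/131⌋ − ⌊2242/131⌋ = 18 − 17 = 1
n=18: ⌊(19·126+100)/131⌋ − ⌊(18·126+100)/131⌋ = ⌊2494/131⌋ − ⌊2368/131⌋ = 19 − 18 = 1
n=19: ⌊(20·126+100)/131⌋ − ⌊(19·126+100)/131⌋ = ⌊2620/131⌋ − ⌊2494/131⌋ = 20 − 19 = 1
n=20: ⌊(21·126+100)/131⌋ − ⌊(20·126+100)/131⌋ = ⌊2746/131⌋ − ⌊2620/131⌋ = 20 − 20 = 0
n=21: ⌊(22·126+100)/131⌋ − ⌊(21·126+100)/131⌋ = ⌊2872/131⌋ − ⌊2746/131⌋ = 21 − 20 = 1
n=22: ⌊(23·126+100)/131⌋ − ⌊(22·126+100)/131⌋ = ⌊2998/131⌋ − ⌊2872/131⌋ = 22 − 21 = 1
n=23: ⌊(24·126+100)/131⌋ − ⌊(23·126+100)/131⌋ = ⌊3124/131⌋ − ⌊2998/131⌋ = 23 − 22 = 1
n=24: ⌊(25·126+100)/131⌋ − ⌊(24·126+100)/131⌋ = ⌊3250/131⌋ − ⌊3124/131⌋ = 24 − 23 = 1
n=25: ⌊(26·126+100)/131⌋ − ⌊(25·126+100)/131⌋ = ⌊3376/131⌋ − ⌊3250/131⌋ = 25 − 24 = 1
n=26: ⌊(27·126+100)/131⌋ − ⌊(26·126+100)/131⌋ = ⌊3502/131⌋ − ⌊3376/131⌋ = 26 − 25 = 1
n=27: ⌊(28·126+100)/131⌋ − ⌊(27·126+100)/131⌋ = ⌊3628/131⌋ − ⌊3502/131⌋ = 27 − 26 = 1
n=28: ⌊(29·126+100)/131⌋ − ⌊(28·126+100)/131⌋ = ⌊3754/131⌋ − ⌊3628/131⌋ = 28 − 27 = 1
n=29: ⌊(30·126+100)/131⌋ − ⌊(29·126+100)/131⌋ = ⌊3880/131⌋ − ⌊3754/131⌋ = 29 − 28 = 1
n=30: ⌊(31·126+100)/131⌋ − ⌊(30·126+100)/131⌋ = ⌊4006/131⌋ − ⌊3880/131⌋ = 30 − 29 = 1
n=31: ⌊(32·126+100)/131⌋ − ⌊(31·126+100)/131⌋ = ⌊4132/131⌋ − ⌊4006/131⌋ = 31 − 30 = 1
n=32: ⌊(33·126+100)/131⌋ − ⌊(32·126+100)/131⌋ = ⌊4258/131⌋ − ⌊4132/131⌋ = 32 − 31 = 1
n=33: ⌊(34·126+100)/131⌋ − ⌊(33·126+100)/131⌋ = ⌊4384/131⌋ − ⌊4258/131⌋ = 33 − 32 = 1
n=34: ⌊(35·126+100)/131⌋ − ⌊(34·126+100)/131⌋ = ⌊4510/131⌋ − ⌊4384/131⌋ = 34 − 33 = 1
n=35: ⌊(36·126+100)/131⌋ − ⌊(35·126+100)/131⌋ = ⌊4636/131⌋ − ⌊4510/131⌋ = 35 − 34 = 1
n=36: ⌊(37·126+100)/131⌋ − ⌊(36·126+100)/131⌋ = ⌊4762/131⌋ − ⌊4636/131⌋ = 36 − 35 = 1
n=37: ⌊(38·126+100)/131⌋ − ⌊(37·126+100)/131⌋ = ⌊4888/131⌋ − ⌊4762/131⌋ = 37 − 36 = 1
n=38: ⌊(39·126+100)/131⌋ − ⌊(38·126+100)/131⌋ = ⌊5014/131⌋ − ⌊4888/131⌋ = 38 − 37 = 1
n=39: ⌊(40·126+100)/131⌋ − ⌊(39·126+100)/131⌋ = ⌊5140/131⌋ − ⌊5014/131⌋ = 39 − 38 = 1
n=40: ⌊(41·126+100)/131⌋ − ⌊(40·126+100)/131⌋ = ⌊5266/131⌋ − ⌊5140/131⌋ = 40 − 39 = 1
n=41: ⌊(42·126+100)/131⌋ − ⌊(41·126+100)/131⌋ = ⌊5392/131⌋ − ⌊5266/131⌋ = 41 − 40 = 1
n=42: ⌊(43·126+100)/131⌋ − ⌊(42·126+100)/131⌋ = ⌊5518/131⌋ − ⌊5392/131⌋ = 42 − 41 = 1
n=43: ⌊(44·126+100)/131⌋ − ⌊(43·126+100)/131⌋ = ⌊5644/131⌋ − ⌊5518/131⌋ = 43 − 42 = 1
n=44: ⌊(45·126+100)/131⌋ − ⌊(44·126+100)/131⌋ = ⌊5770/131⌋ − ⌊5644/131⌋ = 44 − 43 = 1
n=45: ⌊(46·126+100)/131⌋ − ⌊(45·126+100)/131⌋ = ⌊5896/131⌋ − ⌊5770/131⌋ = 45 − 44 = 1
n=46: ⌊(47·126+100)/131⌋ − ⌊(46·126+100)/131⌋ = ⌊6022/131⌋ − ⌊5896/131⌋ = 45 − 45 = 0
n=47: ⌊(48·126+100)/131⌋ − ⌊(47·126+100)/131⌋ = ⌊6148/131⌋ − ⌊6022/131⌋ = 46 − 45 = 1
n=48: ⌊(49·126+100)/131⌋ − ⌊(48·126+100)/131⌋ = ⌊6274/131⌋ − ⌊6148/131⌋ = 47 − 46 = 1
n=49: ⌊(50·126+100)/131⌋ − ⌊(49·126+100)/131⌋ = ⌊6400/131⌋ − ⌊6274/131⌋ = 48 − 47 = 1
n=50: ⌊(51·126+100)/131⌋ − ⌊(50·126+100)/131⌋ = ⌊6526/131⌋ − ⌊6400/131⌋ = 49 − 48 = 1
n=51: ⌊(52·126+100)/131⌋ − ⌊(51·126+100)/131⌋ = ⌊6652/131⌋ − ⌊6526/131⌋ = 50 − 49 = 1
n=52: ⌊(53·126+100)/131⌋ − ⌊(52·126+100)/131⌋ = ⌊6778/131⌋ − ⌊6652/131⌋ = 51 − 50 = 1
n=53: ⌊(54·126+100)/131⌋ − ⌊(53·126+100)/131⌋ = ⌊6904/131⌋ − ⌊6778/131⌋ = 52 − 51 = 1
n=54: ⌊(55·126+100)/131⌋ − ⌊(54·126+100)/131⌋ = ⌊7030/131⌋ − ⌊6904/131⌋ = 53 − 52 = 1
n=55: ⌊(56·126+100)/131⌋ − ⌊(55·126+100)/131⌋ = ⌊7156/131⌋ − ⌊7030/131⌋ = 54 − 53 = 1
n=56: ⌊(57·126+100)/131⌋ − ⌊(56·126+100)/131⌋ = ⌊7282/131⌋ − ⌊7156/131⌋ = 55 − 54 = 1
n=57: ⌊(58·126+100)/131⌋ − ⌊(57·126+100)/131⌋ = ⌊7408/131⌋ − ⌊7282/131⌋ = 56 − 55 = 1


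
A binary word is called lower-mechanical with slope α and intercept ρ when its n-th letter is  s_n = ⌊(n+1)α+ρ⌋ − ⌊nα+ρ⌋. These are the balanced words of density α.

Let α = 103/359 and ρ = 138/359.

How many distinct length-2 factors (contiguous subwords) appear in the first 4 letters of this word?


3

t_n = ⌊(n·103+138)/359⌋ for n = 0 … 4:
  n=0…4: ⌊138/359⌋=0 ⌊241/359⌋=0 ⌊344/359⌋=0 ⌊447/359⌋=1 ⌊550/359⌋=1
s_n = t_(n+1) − t_n for n = 0 … 3 gives
prefix = 0010
slide a length-2 window over [0..1] … [2..3] (3 windows); first occurrence of each distinct factor:
  [  0..  1] 00
  [  1..  2] 01
  [  2..  3] 10
distinct factors: {00, 01, 10}
count = 3  (Sturmian bound for length 2 is 3)


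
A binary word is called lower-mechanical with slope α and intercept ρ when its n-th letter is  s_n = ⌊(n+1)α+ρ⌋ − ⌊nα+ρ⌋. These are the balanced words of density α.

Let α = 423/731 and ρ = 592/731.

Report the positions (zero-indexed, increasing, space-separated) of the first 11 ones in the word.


n=0: ⌊1015/731⌋−⌊592/731⌋ = 1−0 = 1  ← one
n=1: ⌊1438/731⌋−⌊1015/731⌋ = 1−1 = 0
n=2: ⌊1861/731⌋−⌊1438/731⌋ = 2−1 = 1  ← one
n=3: ⌊2284/731⌋−⌊1861/731⌋ = 3−2 = 1  ← one
n=4: ⌊2707/731⌋−⌊2284/731⌋ = 3−3 = 0
n=5: ⌊3130/731⌋−⌊2707/731⌋ = 4−3 = 1  ← one
n=6: ⌊3553/731⌋−⌊3130/731⌋ = 4−4 = 0
n=7: ⌊3976/731⌋−⌊3553/731⌋ = 5−4 = 1  ← one
n=8: ⌊4399/731⌋−⌊3976/731⌋ = 6−5 = 1  ← one
n=9: ⌊4822/731⌋−⌊4399/731⌋ = 6−6 = 0
n=10: ⌊5245/731⌋−⌊4822/731⌋ = 7−6 = 1  ← one
n=11: ⌊5668/731⌋−⌊5245/731⌋ = 7−7 = 0
n=12: ⌊6091/731⌋−⌊5668/731⌋ = 8−7 = 1  ← one
n=13: ⌊6514/731⌋−⌊6091/731⌋ = 8−8 = 0
n=14: ⌊6937/731⌋−⌊6514/731⌋ = 9−8 = 1  ← one
n=15: ⌊7360/731⌋−⌊6937/731⌋ = 10−9 = 1  ← one
n=16: ⌊7783/731⌋−⌊7360/731⌋ = 10−10 = 0
n=17: ⌊8206/731⌋−⌊7783/731⌋ = 11−10 = 1  ← one
positions of the first 11 ones: 0 2 3 5 7 8 10 12 14 15 17

0 2 3 5 7 8 10 12 14 15 17


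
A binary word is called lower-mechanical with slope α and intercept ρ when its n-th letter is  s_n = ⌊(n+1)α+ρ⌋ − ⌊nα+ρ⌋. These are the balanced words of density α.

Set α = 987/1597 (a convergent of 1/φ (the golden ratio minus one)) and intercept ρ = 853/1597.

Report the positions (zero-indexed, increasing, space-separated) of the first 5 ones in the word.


0 2 3 5 7

n=0: ⌊1840/1597⌋−⌊853/1597⌋ = 1−0 = 1  ← one
n=1: ⌊2827/1597⌋−⌊1840/1597⌋ = 1−1 = 0
n=2: ⌊3814/1597⌋−⌊2827/1597⌋ = 2−1 = 1  ← one
n=3: ⌊4801/1597⌋−⌊3814/1597⌋ = 3−2 = 1  ← one
n=4: ⌊5788/1597⌋−⌊4801/1597⌋ = 3−3 = 0
n=5: ⌊6775/1597⌋−⌊5788/1597⌋ = 4−3 = 1  ← one
n=6: ⌊7762/1597⌋−⌊6775/1597⌋ = 4−4 = 0
n=7: ⌊8749/1597⌋−⌊7762/1597⌋ = 5−4 = 1  ← one
positions of the first 5 ones: 0 2 3 5 7


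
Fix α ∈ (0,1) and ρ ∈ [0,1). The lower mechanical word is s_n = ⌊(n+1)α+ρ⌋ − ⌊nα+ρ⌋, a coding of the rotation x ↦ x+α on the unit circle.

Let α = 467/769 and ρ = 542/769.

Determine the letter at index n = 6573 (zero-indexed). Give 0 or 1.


(n+1)α + ρ = (6574·467 + 542) / 769 = 3070600/769
nα + ρ     = (6573·467 + 542) / 769 = 3070133/769
⌊3070600/769⌋ = 3992,  ⌊3070133/769⌋ = 3992
s_{6573} = 3992 − 3992 = 0

0


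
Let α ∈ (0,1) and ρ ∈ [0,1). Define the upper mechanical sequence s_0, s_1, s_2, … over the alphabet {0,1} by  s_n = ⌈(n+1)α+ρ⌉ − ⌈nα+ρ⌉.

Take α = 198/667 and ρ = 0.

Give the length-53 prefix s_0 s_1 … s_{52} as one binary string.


10010010001001001000100100100010010001001001000100100

n=0: ⌈(1·198)/667⌉ − ⌈(0·198)/667⌉ = ⌈198/667⌉ − ⌈0/667⌉ = 1 − 0 = 1
n=1: ⌈(2·198)/667⌉ − ⌈(1·198)/667⌉ = ⌈396/667⌉ − ⌈198/667⌉ = 1 − 1 = 0
n=2: ⌈(3·198)/667⌉ − ⌈(2·198)/667⌉ = ⌈594/667⌉ − ⌈396/667⌉ = 1 − 1 = 0
n=3: ⌈(4·198)/667⌉ − ⌈(3·198)/667⌉ = ⌈792/667⌉ − ⌈594/667⌉ = 2 − 1 = 1
n=4: ⌈(5·198)/667⌉ − ⌈(4·198)/667⌉ = ⌈990/667⌉ − ⌈792/667⌉ = 2 − 2 = 0
n=5: ⌈(6·198)/667⌉ − ⌈(5·198)/667⌉ = ⌈1188/667⌉ − ⌈990/667⌉ = 2 − 2 = 0
n=6: ⌈(7·198)/667⌉ − ⌈(6·198)/667⌉ = ⌈1386/667⌉ − ⌈1188/667⌉ = 3 − 2 = 1
n=7: ⌈(8·198)/667⌉ − ⌈(7·198)/667⌉ = ⌈1584/667⌉ − ⌈1386/667⌉ = 3 − 3 = 0
n=8: ⌈(9·198)/667⌉ − ⌈(8·198)/667⌉ = ⌈1782/667⌉ − ⌈1584/667⌉ = 3 − 3 = 0
n=9: ⌈(10·198)/667⌉ − ⌈(9·198)/667⌉ = ⌈1980/667⌉ − ⌈1782/667⌉ = 3 − 3 = 0
n=10: ⌈(11·198)/667⌉ − ⌈(10·198)/667⌉ = ⌈2178/667⌉ − ⌈1980/667⌉ = 4 − 3 = 1
n=11: ⌈(12·198)/667⌉ − ⌈(11·198)/667⌉ = ⌈2376/667⌉ − ⌈2178/667⌉ = 4 − 4 = 0
n=12: ⌈(13·198)/667⌉ − ⌈(12·198)/667⌉ = ⌈2574/667⌉ − ⌈2376/667⌉ = 4 − 4 = 0
n=13: ⌈(14·198)/667⌉ − ⌈(13·198)/667⌉ = ⌈2772/667⌉ − ⌈2574/667⌉ = 5 − 4 = 1
n=14: ⌈(15·198)/667⌉ − ⌈(14·198)/667⌉ = ⌈2970/667⌉ − ⌈2772/667⌉ = 5 − 5 = 0
n=15: ⌈(16·198)/667⌉ − ⌈(15·198)/667⌉ = ⌈3168/667⌉ − ⌈2970/667⌉ = 5 − 5 = 0
n=16: ⌈(17·198)/667⌉ − ⌈(16·198)/667⌉ = ⌈3366/667⌉ − ⌈3168/667⌉ = 6 − 5 = 1
n=17: ⌈(18·198)/667⌉ − ⌈(17·198)/667⌉ = ⌈3564/667⌉ − ⌈3366/667⌉ = 6 − 6 = 0
n=18: ⌈(19·198)/667⌉ − ⌈(18·198)/667⌉ = ⌈3762/667⌉ − ⌈3564/667⌉ = 6 − 6 = 0
n=19: ⌈(20·198)/667⌉ − ⌈(19·198)/667⌉ = ⌈3960/667⌉ − ⌈3762/667⌉ = 6 − 6 = 0
n=20: ⌈(21·198)/667⌉ − ⌈(20·198)/667⌉ = ⌈4158/667⌉ − ⌈3960/667⌉ = 7 − 6 = 1
n=21: ⌈(22·198)/667⌉ − ⌈(21·198)/667⌉ = ⌈4356/667⌉ − ⌈4158/667⌉ = 7 − 7 = 0
n=22: ⌈(23·198)/667⌉ − ⌈(22·198)/667⌉ = ⌈4554/667⌉ − ⌈4356/667⌉ = 7 − 7 = 0
n=23: ⌈(24·198)/667⌉ − ⌈(23·198)/667⌉ = ⌈4752/667⌉ − ⌈4554/667⌉ = 8 − 7 = 1
n=24: ⌈(25·198)/667⌉ − ⌈(24·198)/667⌉ = ⌈4950/667⌉ − ⌈4752/667⌉ = 8 − 8 = 0
n=25: ⌈(26·198)/667⌉ − ⌈(25·198)/667⌉ = ⌈5148/667⌉ − ⌈4950/667⌉ = 8 − 8 = 0
n=26: ⌈(27·198)/667⌉ − ⌈(26·198)/667⌉ = ⌈5346/667⌉ − ⌈5148/667⌉ = 9 − 8 = 1
n=27: ⌈(28·198)/667⌉ − ⌈(27·198)/667⌉ = ⌈5544/667⌉ − ⌈5346/667⌉ = 9 − 9 = 0
n=28: ⌈(29·198)/667⌉ − ⌈(28·198)/667⌉ = ⌈5742/667⌉ − ⌈5544/667⌉ = 9 − 9 = 0
n=29: ⌈(30·198)/667⌉ − ⌈(29·198)/667⌉ = ⌈5940/667⌉ − ⌈5742/667⌉ = 9 − 9 = 0
n=30: ⌈(31·198)/667⌉ − ⌈(30·198)/667⌉ = ⌈6138/667⌉ − ⌈5940/667⌉ = 10 − 9 = 1
n=31: ⌈(32·198)/667⌉ − ⌈(31·198)/667⌉ = ⌈6336/667⌉ − ⌈6138/667⌉ = 10 − 10 = 0
n=32: ⌈(33·198)/667⌉ − ⌈(32·198)/667⌉ = ⌈6534/667⌉ − ⌈6336/667⌉ = 10 − 10 = 0
n=33: ⌈(34·198)/667⌉ − ⌈(33·198)/667⌉ = ⌈6732/667⌉ − ⌈6534/667⌉ = 11 − 10 = 1
n=34: ⌈(35·198)/667⌉ − ⌈(34·198)/667⌉ = ⌈6930/667⌉ − ⌈6732/667⌉ = 11 − 11 = 0
n=35: ⌈(36·198)/667⌉ − ⌈(35·198)/667⌉ = ⌈7128/667⌉ − ⌈6930/667⌉ = 11 − 11 = 0
n=36: ⌈(37·198)/667⌉ − ⌈(36·198)/667⌉ = ⌈7326/667⌉ − ⌈7128/667⌉ = 11 − 11 = 0
n=37: ⌈(38·198)/667⌉ − ⌈(37·198)/667⌉ = ⌈7524/667⌉ − ⌈7326/667⌉ = 12 − 11 = 1
n=38: ⌈(39·198)/667⌉ − ⌈(38·198)/667⌉ = ⌈7722/667⌉ − ⌈7524/667⌉ = 12 − 12 = 0
n=39: ⌈(40·198)/667⌉ − ⌈(39·198)/667⌉ = ⌈7920/667⌉ − ⌈7722/667⌉ = 12 − 12 = 0
n=40: ⌈(41·198)/667⌉ − ⌈(40·198)/667⌉ = ⌈8118/667⌉ − ⌈7920/667⌉ = 13 − 12 = 1
n=41: ⌈(42·198)/667⌉ − ⌈(41·198)/667⌉ = ⌈8316/667⌉ − ⌈8118/667⌉ = 13 − 13 = 0
n=42: ⌈(43·198)/667⌉ − ⌈(42·198)/667⌉ = ⌈8514/667⌉ − ⌈8316/667⌉ = 13 − 13 = 0
n=43: ⌈(44·198)/667⌉ − ⌈(43·198)/667⌉ = ⌈8712/667⌉ − ⌈8514/667⌉ = 14 − 13 = 1
n=44: ⌈(45·198)/667⌉ − ⌈(44·198)/667⌉ = ⌈8910/667⌉ − ⌈8712/667⌉ = 14 − 14 = 0
n=45: ⌈(46·198)/667⌉ − ⌈(45·198)/667⌉ = ⌈9108/667⌉ − ⌈8910/667⌉ = 14 − 14 = 0
n=46: ⌈(47·198)/667⌉ − ⌈(46·198)/667⌉ = ⌈9306/667⌉ − ⌈9108/667⌉ = 14 − 14 = 0
n=47: ⌈(48·198)/667⌉ − ⌈(47·198)/667⌉ = ⌈9504/667⌉ − ⌈9306/667⌉ = 15 − 14 = 1
n=48: ⌈(49·198)/667⌉ − ⌈(48·198)/667⌉ = ⌈9702/667⌉ − ⌈9504/667⌉ = 15 − 15 = 0
n=49: ⌈(50·198)/667⌉ − ⌈(49·198)/667⌉ = ⌈9900/667⌉ − ⌈9702/667⌉ = 15 − 15 = 0
n=50: ⌈(51·198)/667⌉ − ⌈(50·198)/667⌉ = ⌈10098/667⌉ − ⌈9900/667⌉ = 16 − 15 = 1
n=51: ⌈(52·198)/667⌉ − ⌈(51·198)/667⌉ = ⌈10296/667⌉ − ⌈10098/667⌉ = 16 − 16 = 0
n=52: ⌈(53·198)/667⌉ − ⌈(52·198)/667⌉ = ⌈10494/667⌉ − ⌈10296/667⌉ = 16 − 16 = 0


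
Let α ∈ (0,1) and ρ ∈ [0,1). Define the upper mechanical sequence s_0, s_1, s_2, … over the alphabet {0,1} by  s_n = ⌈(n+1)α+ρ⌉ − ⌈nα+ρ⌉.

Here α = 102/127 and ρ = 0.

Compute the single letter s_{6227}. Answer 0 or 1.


1

(n+1)α + ρ = (6228·102) / 127 = 635256/127
nα + ρ     = (6227·102) / 127 = 635154/127
⌈635256/127⌉ = 5003,  ⌈635154/127⌉ = 5002
s_{6227} = 5003 − 5002 = 1


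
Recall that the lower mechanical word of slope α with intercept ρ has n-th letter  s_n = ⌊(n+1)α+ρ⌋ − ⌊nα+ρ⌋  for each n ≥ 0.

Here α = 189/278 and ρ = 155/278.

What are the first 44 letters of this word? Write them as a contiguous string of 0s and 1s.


n=0: ⌊(1·189+155)/278⌋ − ⌊(0·189+155)/278⌋ = ⌊344/278⌋ − ⌊155/278⌋ = 1 − 0 = 1
n=1: ⌊(2·189+155)/278⌋ − ⌊(1·189+155)/278⌋ = ⌊533/278⌋ − ⌊344/278⌋ = 1 − 1 = 0
n=2: ⌊(3·189+155)/278⌋ − ⌊(2·189+155)/278⌋ = ⌊722/278⌋ − ⌊533/278⌋ = 2 − 1 = 1
n=3: ⌊(4·189+155)/278⌋ − ⌊(3·189+155)/278⌋ = ⌊911/278⌋ − ⌊722/278⌋ = 3 − 2 = 1
n=4: ⌊(5·189+155)/278⌋ − ⌊(4·189+155)/278⌋ = ⌊1100/278⌋ − ⌊911/278⌋ = 3 − 3 = 0
n=5: ⌊(6·189+155)/278⌋ − ⌊(5·189+155)/278⌋ = ⌊1289/278⌋ − ⌊1100/278⌋ = 4 − 3 = 1
n=6: ⌊(7·189+155)/278⌋ − ⌊(6·189+155)/278⌋ = ⌊1478/278⌋ − ⌊1289/278⌋ = 5 − 4 = 1
n=7: ⌊(8·189+155)/278⌋ − ⌊(7·189+155)/278⌋ = ⌊1667/278⌋ − ⌊1478/278⌋ = 5 − 5 = 0
n=8: ⌊(9·189+155)/278⌋ − ⌊(8·189+155)/278⌋ = ⌊1856/278⌋ − ⌊1667/278⌋ = 6 − 5 = 1
n=9: ⌊(10·189+155)/278⌋ − ⌊(9·189+155)/278⌋ = ⌊2045/278⌋ − ⌊1856/278⌋ = 7 − 6 = 1
n=10: ⌊(11·189+155)/278⌋ − ⌊(10·189+155)/278⌋ = ⌊2234/278⌋ − ⌊2045/278⌋ = 8 − 7 = 1
n=11: ⌊(12·189+155)/278⌋ − ⌊(11·189+155)/278⌋ = ⌊2423/278⌋ − ⌊2234/278⌋ = 8 − 8 = 0
n=12: ⌊(13·189+155)/278⌋ − ⌊(12·189+155)/278⌋ = ⌊2612/278⌋ − ⌊2423/278⌋ = 9 − 8 = 1
n=13: ⌊(14·189+155)/278⌋ − ⌊(13·189+155)/278⌋ = ⌊2801/278⌋ − ⌊2612/278⌋ = 10 − 9 = 1
n=14: ⌊(15·189+155)/278⌋ − ⌊(14·189+155)/278⌋ = ⌊2990/278⌋ − ⌊2801/278⌋ = 10 − 10 = 0
n=15: ⌊(16·189+155)/278⌋ − ⌊(15·189+155)/278⌋ = ⌊3179/278⌋ − ⌊2990/278⌋ = 11 − 10 = 1
n=16: ⌊(17·189+155)/278⌋ − ⌊(16·189+155)/278⌋ = ⌊3368/278⌋ − ⌊3179/278⌋ = 12 − 11 = 1
n=17: ⌊(18·189+155)/278⌋ − ⌊(17·189+155)/278⌋ = ⌊3557/278⌋ − ⌊3368/278⌋ = 12 − 12 = 0
n=18: ⌊(19·189+155)/278⌋ − ⌊(18·189+155)/278⌋ = ⌊3746/278⌋ − ⌊3557/278⌋ = 13 − 12 = 1
n=19: ⌊(20·189+155)/278⌋ − ⌊(19·189+155)/278⌋ = ⌊3935/278⌋ − ⌊3746/278⌋ = 14 − 13 = 1
n=20: ⌊(21·189+155)/278⌋ − ⌊(20·189+155)/278⌋ = ⌊4124/278⌋ − ⌊3935/278⌋ = 14 − 14 = 0
n=21: ⌊(22·189+155)/278⌋ − ⌊(21·189+155)/278⌋ = ⌊4313/278⌋ − ⌊4124/278⌋ = 15 − 14 = 1
n=22: ⌊(23·189+155)/278⌋ − ⌊(22·189+155)/278⌋ = ⌊4502/278⌋ − ⌊4313/278⌋ = 16 − 15 = 1
n=23: ⌊(24·189+155)/278⌋ − ⌊(23·189+155)/278⌋ = ⌊4691/278⌋ − ⌊4502/278⌋ = 16 − 16 = 0
n=24: ⌊(25·189+155)/278⌋ − ⌊(24·189+155)/278⌋ = ⌊4880/278⌋ − ⌊4691/278⌋ = 17 − 16 = 1
n=25: ⌊(26·189+155)/278⌋ − ⌊(25·189+155)/278⌋ = ⌊5069/278⌋ − ⌊4880/278⌋ = 18 − 17 = 1
n=26: ⌊(27·189+155)/278⌋ − ⌊(26·189+155)/278⌋ = ⌊5258/278⌋ − ⌊5069/278⌋ = 18 − 18 = 0
n=27: ⌊(28·189+155)/278⌋ − ⌊(27·189+155)/278⌋ = ⌊5447/278⌋ − ⌊5258/278⌋ = 19 − 18 = 1
n=28: ⌊(29·189+155)/278⌋ − ⌊(28·189+155)/278⌋ = ⌊5636/278⌋ − ⌊5447/278⌋ = 20 − 19 = 1
n=29: ⌊(30·189+155)/278⌋ − ⌊(29·189+155)/278⌋ = ⌊5825/278⌋ − ⌊5636/278⌋ = 20 − 20 = 0
n=30: ⌊(31·189+155)/278⌋ − ⌊(30·189+155)/278⌋ = ⌊6014/278⌋ − ⌊5825/278⌋ = 21 − 20 = 1
n=31: ⌊(32·189+155)/278⌋ − ⌊(31·189+155)/278⌋ = ⌊6203/278⌋ − ⌊6014/278⌋ = 22 − 21 = 1
n=32: ⌊(33·189+155)/278⌋ − ⌊(32·189+155)/278⌋ = ⌊6392/278⌋ − ⌊6203/278⌋ = 22 − 22 = 0
n=33: ⌊(34·189+155)/278⌋ − ⌊(33·189+155)/278⌋ = ⌊6581/278⌋ − ⌊6392/278⌋ = 23 − 22 = 1
n=34: ⌊(35·189+155)/278⌋ − ⌊(34·189+155)/278⌋ = ⌊6770/278⌋ − ⌊6581/278⌋ = 24 − 23 = 1
n=35: ⌊(36·189+155)/278⌋ − ⌊(35·189+155)/278⌋ = ⌊6959/278⌋ − ⌊6770/278⌋ = 25 − 24 = 1
n=36: ⌊(37·189+155)/278⌋ − ⌊(36·189+155)/278⌋ = ⌊7148/278⌋ − ⌊6959/278⌋ = 25 − 25 = 0
n=37: ⌊(38·189+155)/278⌋ − ⌊(37·189+155)/278⌋ = ⌊7337/278⌋ − ⌊7148/278⌋ = 26 − 25 = 1
n=38: ⌊(39·189+155)/278⌋ − ⌊(38·189+155)/278⌋ = ⌊7526/278⌋ − ⌊7337/278⌋ = 27 − 26 = 1
n=39: ⌊(40·189+155)/278⌋ − ⌊(39·189+155)/278⌋ = ⌊7715/278⌋ − ⌊7526/278⌋ = 27 − 27 = 0
n=40: ⌊(41·189+155)/278⌋ − ⌊(40·189+155)/278⌋ = ⌊7904/278⌋ − ⌊7715/278⌋ = 28 − 27 = 1
n=41: ⌊(42·189+155)/278⌋ − ⌊(41·189+155)/278⌋ = ⌊8093/278⌋ − ⌊7904/278⌋ = 29 − 28 = 1
n=42: ⌊(43·189+155)/278⌋ − ⌊(42·189+155)/278⌋ = ⌊8282/278⌋ − ⌊8093/278⌋ = 29 − 29 = 0
n=43: ⌊(44·189+155)/278⌋ − ⌊(43·189+155)/278⌋ = ⌊8471/278⌋ − ⌊8282/278⌋ = 30 − 29 = 1

10110110111011011011011011011011011101101101


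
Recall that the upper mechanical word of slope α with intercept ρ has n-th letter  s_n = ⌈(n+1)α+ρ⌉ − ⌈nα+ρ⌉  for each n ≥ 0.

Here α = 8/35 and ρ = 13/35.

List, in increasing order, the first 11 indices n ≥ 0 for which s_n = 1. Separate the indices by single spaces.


2 7 11 15 20 24 29 33 37 42 46

n=0: ⌈21/35⌉−⌈13/35⌉ = 1−1 = 0
n=1: ⌈29/35⌉−⌈21/35⌉ = 1−1 = 0
n=2: ⌈37/35⌉−⌈29/35⌉ = 2−1 = 1  ← one
n=3: ⌈45/35⌉−⌈37/35⌉ = 2−2 = 0
n=4: ⌈53/35⌉−⌈45/35⌉ = 2−2 = 0
n=5: ⌈61/35⌉−⌈53/35⌉ = 2−2 = 0
n=6: ⌈69/35⌉−⌈61/35⌉ = 2−2 = 0
n=7: ⌈77/35⌉−⌈69/35⌉ = 3−2 = 1  ← one
n=8: ⌈85/35⌉−⌈77/35⌉ = 3−3 = 0
n=9: ⌈93/35⌉−⌈85/35⌉ = 3−3 = 0
n=10: ⌈101/35⌉−⌈93/35⌉ = 3−3 = 0
n=11: ⌈109/35⌉−⌈101/35⌉ = 4−3 = 1  ← one
n=12: ⌈117/35⌉−⌈109/35⌉ = 4−4 = 0
n=13: ⌈125/35⌉−⌈117/35⌉ = 4−4 = 0
n=14: ⌈133/35⌉−⌈125/35⌉ = 4−4 = 0
n=15: ⌈141/35⌉−⌈133/35⌉ = 5−4 = 1  ← one
n=16: ⌈149/35⌉−⌈141/35⌉ = 5−5 = 0
n=17: ⌈157/35⌉−⌈149/35⌉ = 5−5 = 0
n=18: ⌈165/35⌉−⌈157/35⌉ = 5−5 = 0
n=19: ⌈173/35⌉−⌈165/35⌉ = 5−5 = 0
n=20: ⌈181/35⌉−⌈173/35⌉ = 6−5 = 1  ← one
n=21: ⌈189/35⌉−⌈181/35⌉ = 6−6 = 0
n=22: ⌈197/35⌉−⌈189/35⌉ = 6−6 = 0
n=23: ⌈205/35⌉−⌈197/35⌉ = 6−6 = 0
n=24: ⌈213/35⌉−⌈205/35⌉ = 7−6 = 1  ← one
n=25: ⌈221/35⌉−⌈213/35⌉ = 7−7 = 0
n=26: ⌈229/35⌉−⌈221/35⌉ = 7−7 = 0
n=27: ⌈237/35⌉−⌈229/35⌉ = 7−7 = 0
n=28: ⌈245/35⌉−⌈237/35⌉ = 7−7 = 0
n=29: ⌈253/35⌉−⌈245/35⌉ = 8−7 = 1  ← one
n=30: ⌈261/35⌉−⌈253/35⌉ = 8−8 = 0
n=31: ⌈269/35⌉−⌈261/35⌉ = 8−8 = 0
n=32: ⌈277/35⌉−⌈269/35⌉ = 8−8 = 0
n=33: ⌈285/35⌉−⌈277/35⌉ = 9−8 = 1  ← one
n=34: ⌈293/35⌉−⌈285/35⌉ = 9−9 = 0
n=35: ⌈301/35⌉−⌈293/35⌉ = 9−9 = 0
n=36: ⌈309/35⌉−⌈301/35⌉ = 9−9 = 0
n=37: ⌈317/35⌉−⌈309/35⌉ = 10−9 = 1  ← one
n=38: ⌈325/35⌉−⌈317/35⌉ = 10−10 = 0
n=39: ⌈333/35⌉−⌈325/35⌉ = 10−10 = 0
n=40: ⌈341/35⌉−⌈333/35⌉ = 10−10 = 0
n=41: ⌈349/35⌉−⌈341/35⌉ = 10−10 = 0
n=42: ⌈357/35⌉−⌈349/35⌉ = 11−10 = 1  ← one
n=43: ⌈365/35⌉−⌈357/35⌉ = 11−11 = 0
n=44: ⌈373/35⌉−⌈365/35⌉ = 11−11 = 0
n=45: ⌈381/35⌉−⌈373/35⌉ = 11−11 = 0
n=46: ⌈389/35⌉−⌈381/35⌉ = 12−11 = 1  ← one
positions of the first 11 ones: 2 7 11 15 20 24 29 33 37 42 46


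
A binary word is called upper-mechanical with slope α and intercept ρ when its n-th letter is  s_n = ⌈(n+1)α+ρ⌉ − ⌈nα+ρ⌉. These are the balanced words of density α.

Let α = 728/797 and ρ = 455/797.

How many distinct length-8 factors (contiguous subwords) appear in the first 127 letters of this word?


9

t_n = ⌈(n·728+455)/797⌉ for n = 0 … 127:
  n=0…9: ⌈455/797⌉=1 ⌈1183/797⌉=2 ⌈1911/797⌉=3 ⌈2639/797⌉=4 ⌈3367/797⌉=5 ⌈4095/797⌉=6 ⌈4823/797⌉=7 ⌈5551/797⌉=7 ⌈6279/797⌉=8 ⌈7007/797⌉=9
  n=10…19: ⌈7735/797⌉=10 ⌈8463/797⌉=11 ⌈9191/797⌉=12 ⌈9919/797⌉=13 ⌈10647/797⌉=14 ⌈11375/797⌉=15 ⌈12103/797⌉=16 ⌈12831/797⌉=17 ⌈13559/797⌉=18 ⌈14287/797⌉=18
  n=20…29: ⌈15015/797⌉=19 ⌈15743/797⌉=20 ⌈16471/797⌉=21 ⌈17199/797⌉=22 ⌈17927/797⌉=23 ⌈18655/797⌉=24 ⌈19383/797⌉=25 ⌈20111/797⌉=26 ⌈20839/797⌉=27 ⌈21567/797⌉=28
  n=30…39: ⌈22295/797⌉=28 ⌈23023/797⌉=29 ⌈23751/797⌉=30 ⌈24479/797⌉=31 ⌈25207/797⌉=32 ⌈25935/797⌉=33 ⌈26663/797⌉=34 ⌈27391/797⌉=35 ⌈28119/797⌉=36 ⌈28847/797⌉=37
  n=40…49: ⌈29575/797⌉=38 ⌈30303/797⌉=39 ⌈31031/797⌉=39 ⌈31759/797⌉=40 ⌈32487/797⌉=41 ⌈33215/797⌉=42 ⌈33943/797⌉=43 ⌈34671/797⌉=44 ⌈35399/797⌉=45 ⌈36127/797⌉=46
  n=50…59: ⌈36855/797⌉=47 ⌈37583/797⌉=48 ⌈38311/797⌉=49 ⌈39039/797⌉=49 ⌈39767/797⌉=50 ⌈40495/797⌉=51 ⌈41223/797⌉=52 ⌈41951/797⌉=53 ⌈42679/797⌉=54 ⌈43407/797⌉=55
  n=60…69: ⌈44135/797⌉=56 ⌈44863/797⌉=57 ⌈45591/797⌉=58 ⌈46319/797⌉=59 ⌈47047/797⌉=60 ⌈47775/797⌉=60 ⌈48503/797⌉=61 ⌈49231/797⌉=62 ⌈49959/797⌉=63 ⌈50687/797⌉=64
  n=70…79: ⌈51415/797⌉=65 ⌈52143/797⌉=66 ⌈52871/797⌉=67 ⌈53599/797⌉=68 ⌈54327/797⌉=69 ⌈55055/797⌉=70 ⌈55783/797⌉=70 ⌈56511/797⌉=71 ⌈57239/797⌉=72 ⌈57967/797⌉=73
  n=80…89: ⌈58695/797⌉=74 ⌈59423/797⌉=75 ⌈60151/797⌉=76 ⌈60879/797⌉=77 ⌈61607/797⌉=78 ⌈62335/797⌉=79 ⌈63063/797⌉=80 ⌈63791/797⌉=81 ⌈64519/797⌉=81 ⌈65247/797⌉=82
  n=90…99: ⌈65975/797⌉=83 ⌈66703/797⌉=84 ⌈67431/797⌉=85 ⌈68159/797⌉=86 ⌈68887/797⌉=87 ⌈69615/797⌉=88 ⌈70343/797⌉=89 ⌈71071/797⌉=90 ⌈71799/797⌉=91 ⌈72527/797⌉=91
  n=100…109: ⌈73255/797⌉=92 ⌈73983/797⌉=93 ⌈74711/797⌉=94 ⌈75439/797⌉=95 ⌈76167/797⌉=96 ⌈76895/797⌉=97 ⌈77623/797⌉=98 ⌈78351/797⌉=99 ⌈79079/797⌉=100 ⌈79807/797⌉=101
  n=110…119: ⌈80535/797⌉=102 ⌈81263/797⌉=102 ⌈81991/797⌉=103 ⌈82719/797⌉=104 ⌈83447/797⌉=105 ⌈84175/797⌉=106 ⌈84903/797⌉=107 ⌈85631/797⌉=108 ⌈86359/797⌉=109 ⌈87087/797⌉=110
  n=120…127: ⌈87815/797⌉=111 ⌈88543/797⌉=112 ⌈89271/797⌉=113 ⌈89999/797⌉=113 ⌈90727/797⌉=114 ⌈91455/797⌉=115 ⌈92183/797⌉=116 ⌈92911/797⌉=117
s_n = t_(n+1) − t_n for n = 0 … 126 gives
prefix = 1111110111111111110111111111101111111111101111111111011111111111011111111110111111111110111111111101111111111101111111111101111
slide a length-8 window over [0..7] … [119..126] (120 windows); first occurrence of each distinct factor:
  [  0..  7] 11111101
  [  1..  8] 11111011
  [  2..  9] 11110111
  [  3.. 10] 11101111
  [  4.. 11] 11011111
  [  5.. 12] 10111111
  [  6.. 13] 01111111
  [  7.. 14] 11111111
  [ 11.. 18] 11111110
  (the other 111 windows repeat one of these)
distinct factors: {01111111, 10111111, 11011111, 11101111, 11110111, 11111011, 11111101, 11111110, 11111111}
count = 9  (Sturmian bound for length 8 is 9)


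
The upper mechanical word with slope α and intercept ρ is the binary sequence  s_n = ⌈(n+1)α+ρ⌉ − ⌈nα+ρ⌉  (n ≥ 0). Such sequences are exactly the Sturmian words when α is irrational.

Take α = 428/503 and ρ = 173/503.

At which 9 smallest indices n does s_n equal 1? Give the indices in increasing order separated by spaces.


0 1 3 4 5 6 7 8 10

n=0: ⌈601/503⌉−⌈173/503⌉ = 2−1 = 1  ← one
n=1: ⌈1029/503⌉−⌈601/503⌉ = 3−2 = 1  ← one
n=2: ⌈1457/503⌉−⌈1029/503⌉ = 3−3 = 0
n=3: ⌈1885/503⌉−⌈1457/503⌉ = 4−3 = 1  ← one
n=4: ⌈2313/503⌉−⌈1885/503⌉ = 5−4 = 1  ← one
n=5: ⌈2741/503⌉−⌈2313/503⌉ = 6−5 = 1  ← one
n=6: ⌈3169/503⌉−⌈2741/503⌉ = 7−6 = 1  ← one
n=7: ⌈3597/503⌉−⌈3169/503⌉ = 8−7 = 1  ← one
n=8: ⌈4025/503⌉−⌈3597/503⌉ = 9−8 = 1  ← one
n=9: ⌈4453/503⌉−⌈4025/503⌉ = 9−9 = 0
n=10: ⌈4881/503⌉−⌈4453/503⌉ = 10−9 = 1  ← one
positions of the first 9 ones: 0 1 3 4 5 6 7 8 10


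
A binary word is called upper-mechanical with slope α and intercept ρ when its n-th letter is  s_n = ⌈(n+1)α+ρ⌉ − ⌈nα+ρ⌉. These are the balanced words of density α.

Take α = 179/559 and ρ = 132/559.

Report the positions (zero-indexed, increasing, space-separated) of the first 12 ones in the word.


n=0: ⌈311/559⌉−⌈132/559⌉ = 1−1 = 0
n=1: ⌈490/559⌉−⌈311/559⌉ = 1−1 = 0
n=2: ⌈669/559⌉−⌈490/559⌉ = 2−1 = 1  ← one
n=3: ⌈848/559⌉−⌈669/559⌉ = 2−2 = 0
n=4: ⌈1027/559⌉−⌈848/559⌉ = 2−2 = 0
n=5: ⌈1206/559⌉−⌈1027/559⌉ = 3−2 = 1  ← one
n=6: ⌈1385/559⌉−⌈1206/559⌉ = 3−3 = 0
n=7: ⌈1564/559⌉−⌈1385/559⌉ = 3−3 = 0
n=8: ⌈1743/559⌉−⌈1564/559⌉ = 4−3 = 1  ← one
n=9: ⌈1922/559⌉−⌈1743/559⌉ = 4−4 = 0
n=10: ⌈2101/559⌉−⌈1922/559⌉ = 4−4 = 0
n=11: ⌈2280/559⌉−⌈2101/559⌉ = 5−4 = 1  ← one
n=12: ⌈2459/559⌉−⌈2280/559⌉ = 5−5 = 0
n=13: ⌈2638/559⌉−⌈2459/559⌉ = 5−5 = 0
n=14: ⌈2817/559⌉−⌈2638/559⌉ = 6−5 = 1  ← one
n=15: ⌈2996/559⌉−⌈2817/559⌉ = 6−6 = 0
n=16: ⌈3175/559⌉−⌈2996/559⌉ = 6−6 = 0
n=17: ⌈3354/559⌉−⌈3175/559⌉ = 6−6 = 0
n=18: ⌈3533/559⌉−⌈3354/559⌉ = 7−6 = 1  ← one
n=19: ⌈3712/559⌉−⌈3533/559⌉ = 7−7 = 0
n=20: ⌈3891/559⌉−⌈3712/559⌉ = 7−7 = 0
n=21: ⌈4070/559⌉−⌈3891/559⌉ = 8−7 = 1  ← one
n=22: ⌈4249/559⌉−⌈4070/559⌉ = 8−8 = 0
n=23: ⌈4428/559⌉−⌈4249/559⌉ = 8−8 = 0
n=24: ⌈4607/559⌉−⌈4428/559⌉ = 9−8 = 1  ← one
n=25: ⌈4786/559⌉−⌈4607/559⌉ = 9−9 = 0
n=26: ⌈4965/559⌉−⌈4786/559⌉ = 9−9 = 0
n=27: ⌈5144/559⌉−⌈4965/559⌉ = 10−9 = 1  ← one
n=28: ⌈5323/559⌉−⌈5144/559⌉ = 10−10 = 0
n=29: ⌈5502/559⌉−⌈5323/559⌉ = 10−10 = 0
n=30: ⌈5681/559⌉−⌈5502/559⌉ = 11−10 = 1  ← one
n=31: ⌈5860/559⌉−⌈5681/559⌉ = 11−11 = 0
n=32: ⌈6039/559⌉−⌈5860/559⌉ = 11−11 = 0
n=33: ⌈6218/559⌉−⌈6039/559⌉ = 12−11 = 1  ← one
n=34: ⌈6397/559⌉−⌈6218/559⌉ = 12−12 = 0
n=35: ⌈6576/559⌉−⌈6397/559⌉ = 12−12 = 0
n=36: ⌈6755/559⌉−⌈6576/559⌉ = 13−12 = 1  ← one
positions of the first 12 ones: 2 5 8 11 14 18 21 24 27 30 33 36

2 5 8 11 14 18 21 24 27 30 33 36


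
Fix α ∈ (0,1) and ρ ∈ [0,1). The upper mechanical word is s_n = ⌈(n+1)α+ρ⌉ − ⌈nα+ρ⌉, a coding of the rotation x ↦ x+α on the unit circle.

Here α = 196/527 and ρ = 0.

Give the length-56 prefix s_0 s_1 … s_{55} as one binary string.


n=0: ⌈(1·196)/527⌉ − ⌈(0·196)/527⌉ = ⌈196/527⌉ − ⌈0/527⌉ = 1 − 0 = 1
n=1: ⌈(2·196)/527⌉ − ⌈(1·196)/527⌉ = ⌈392/527⌉ − ⌈196/527⌉ = 1 − 1 = 0
n=2: ⌈(3·196)/527⌉ − ⌈(2·196)/527⌉ = ⌈588/527⌉ − ⌈392/527⌉ = 2 − 1 = 1
n=3: ⌈(4·196)/527⌉ − ⌈(3·196)/527⌉ = ⌈784/527⌉ − ⌈588/527⌉ = 2 − 2 = 0
n=4: ⌈(5·196)/527⌉ − ⌈(4·196)/527⌉ = ⌈980/527⌉ − ⌈784/527⌉ = 2 − 2 = 0
n=5: ⌈(6·196)/527⌉ − ⌈(5·196)/527⌉ = ⌈1176/527⌉ − ⌈980/527⌉ = 3 − 2 = 1
n=6: ⌈(7·196)/527⌉ − ⌈(6·196)/527⌉ = ⌈1372/527⌉ − ⌈1176/527⌉ = 3 − 3 = 0
n=7: ⌈(8·196)/527⌉ − ⌈(7·196)/527⌉ = ⌈1568/527⌉ − ⌈1372/527⌉ = 3 − 3 = 0
n=8: ⌈(9·196)/527⌉ − ⌈(8·196)/527⌉ = ⌈1764/527⌉ − ⌈1568/527⌉ = 4 − 3 = 1
n=9: ⌈(10·196)/527⌉ − ⌈(9·196)/527⌉ = ⌈1960/527⌉ − ⌈1764/527⌉ = 4 − 4 = 0
n=10: ⌈(11·196)/527⌉ − ⌈(10·196)/527⌉ = ⌈2156/527⌉ − ⌈1960/527⌉ = 5 − 4 = 1
n=11: ⌈(12·196)/527⌉ − ⌈(11·196)/527⌉ = ⌈2352/527⌉ − ⌈2156/527⌉ = 5 − 5 = 0
n=12: ⌈(13·196)/527⌉ − ⌈(12·196)/527⌉ = ⌈2548/527⌉ − ⌈2352/527⌉ = 5 − 5 = 0
n=13: ⌈(14·196)/527⌉ − ⌈(13·196)/527⌉ = ⌈2744/527⌉ − ⌈2548/527⌉ = 6 − 5 = 1
n=14: ⌈(15·196)/527⌉ − ⌈(14·196)/527⌉ = ⌈2940/527⌉ − ⌈2744/527⌉ = 6 − 6 = 0
n=15: ⌈(16·196)/527⌉ − ⌈(15·196)/527⌉ = ⌈3136/527⌉ − ⌈2940/527⌉ = 6 − 6 = 0
n=16: ⌈(17·196)/527⌉ − ⌈(16·196)/527⌉ = ⌈3332/527⌉ − ⌈3136/527⌉ = 7 − 6 = 1
n=17: ⌈(18·196)/527⌉ − ⌈(17·196)/527⌉ = ⌈3528/527⌉ − ⌈3332/527⌉ = 7 − 7 = 0
n=18: ⌈(19·196)/527⌉ − ⌈(18·196)/527⌉ = ⌈3724/527⌉ − ⌈3528/527⌉ = 8 − 7 = 1
n=19: ⌈(20·196)/527⌉ − ⌈(19·196)/527⌉ = ⌈3920/527⌉ − ⌈3724/527⌉ = 8 − 8 = 0
n=20: ⌈(21·196)/527⌉ − ⌈(20·196)/527⌉ = ⌈4116/527⌉ − ⌈3920/527⌉ = 8 − 8 = 0
n=21: ⌈(22·196)/527⌉ − ⌈(21·196)/527⌉ = ⌈4312/527⌉ − ⌈4116/527⌉ = 9 − 8 = 1
n=22: ⌈(23·196)/527⌉ − ⌈(22·196)/527⌉ = ⌈4508/527⌉ − ⌈4312/527⌉ = 9 − 9 = 0
n=23: ⌈(24·196)/527⌉ − ⌈(23·196)/527⌉ = ⌈4704/527⌉ − ⌈4508/527⌉ = 9 − 9 = 0
n=24: ⌈(25·196)/527⌉ − ⌈(24·196)/527⌉ = ⌈4900/527⌉ − ⌈4704/527⌉ = 10 − 9 = 1
n=25: ⌈(26·196)/527⌉ − ⌈(25·196)/527⌉ = ⌈5096/527⌉ − ⌈4900/527⌉ = 10 − 10 = 0
n=26: ⌈(27·196)/527⌉ − ⌈(26·196)/527⌉ = ⌈5292/527⌉ − ⌈5096/527⌉ = 11 − 10 = 1
n=27: ⌈(28·196)/527⌉ − ⌈(27·196)/527⌉ = ⌈5488/527⌉ − ⌈5292/527⌉ = 11 − 11 = 0
n=28: ⌈(29·196)/527⌉ − ⌈(28·196)/527⌉ = ⌈5684/527⌉ − ⌈5488/527⌉ = 11 − 11 = 0
n=29: ⌈(30·196)/527⌉ − ⌈(29·196)/527⌉ = ⌈5880/527⌉ − ⌈5684/527⌉ = 12 − 11 = 1
n=30: ⌈(31·196)/527⌉ − ⌈(30·196)/527⌉ = ⌈6076/527⌉ − ⌈5880/527⌉ = 12 − 12 = 0
n=31: ⌈(32·196)/527⌉ − ⌈(31·196)/527⌉ = ⌈6272/527⌉ − ⌈6076/527⌉ = 12 − 12 = 0
n=32: ⌈(33·196)/527⌉ − ⌈(32·196)/527⌉ = ⌈6468/527⌉ − ⌈6272/527⌉ = 13 − 12 = 1
n=33: ⌈(34·196)/527⌉ − ⌈(33·196)/527⌉ = ⌈6664/527⌉ − ⌈6468/527⌉ = 13 − 13 = 0
n=34: ⌈(35·196)/527⌉ − ⌈(34·196)/527⌉ = ⌈6860/527⌉ − ⌈6664/527⌉ = 14 − 13 = 1
n=35: ⌈(36·196)/527⌉ − ⌈(35·196)/527⌉ = ⌈7056/527⌉ − ⌈6860/527⌉ = 14 − 14 = 0
n=36: ⌈(37·196)/527⌉ − ⌈(36·196)/527⌉ = ⌈7252/527⌉ − ⌈7056/527⌉ = 14 − 14 = 0
n=37: ⌈(38·196)/527⌉ − ⌈(37·196)/527⌉ = ⌈7448/527⌉ − ⌈7252/527⌉ = 15 − 14 = 1
n=38: ⌈(39·196)/527⌉ − ⌈(38·196)/527⌉ = ⌈7644/527⌉ − ⌈7448/527⌉ = 15 − 15 = 0
n=39: ⌈(40·196)/527⌉ − ⌈(39·196)/527⌉ = ⌈7840/527⌉ − ⌈7644/527⌉ = 15 − 15 = 0
n=40: ⌈(41·196)/527⌉ − ⌈(40·196)/527⌉ = ⌈8036/527⌉ − ⌈7840/527⌉ = 16 − 15 = 1
n=41: ⌈(42·196)/527⌉ − ⌈(41·196)/527⌉ = ⌈8232/527⌉ − ⌈8036/527⌉ = 16 − 16 = 0
n=42: ⌈(43·196)/527⌉ − ⌈(42·196)/527⌉ = ⌈8428/527⌉ − ⌈8232/527⌉ = 16 − 16 = 0
n=43: ⌈(44·196)/527⌉ − ⌈(43·196)/527⌉ = ⌈8624/527⌉ − ⌈8428/527⌉ = 17 − 16 = 1
n=44: ⌈(45·196)/527⌉ − ⌈(44·196)/527⌉ = ⌈8820/527⌉ − ⌈8624/527⌉ = 17 − 17 = 0
n=45: ⌈(46·196)/527⌉ − ⌈(45·196)/527⌉ = ⌈9016/527⌉ − ⌈8820/527⌉ = 18 − 17 = 1
n=46: ⌈(47·196)/527⌉ − ⌈(46·196)/527⌉ = ⌈9212/527⌉ − ⌈9016/527⌉ = 18 − 18 = 0
n=47: ⌈(48·196)/527⌉ − ⌈(47·196)/527⌉ = ⌈9408/527⌉ − ⌈9212/527⌉ = 18 − 18 = 0
n=48: ⌈(49·196)/527⌉ − ⌈(48·196)/527⌉ = ⌈9604/527⌉ − ⌈9408/527⌉ = 19 − 18 = 1
n=49: ⌈(50·196)/527⌉ − ⌈(49·196)/527⌉ = ⌈9800/527⌉ − ⌈9604/527⌉ = 19 − 19 = 0
n=50: ⌈(51·196)/527⌉ − ⌈(50·196)/527⌉ = ⌈9996/527⌉ − ⌈9800/527⌉ = 19 − 19 = 0
n=51: ⌈(52·196)/527⌉ − ⌈(51·196)/527⌉ = ⌈10192/527⌉ − ⌈9996/527⌉ = 20 − 19 = 1
n=52: ⌈(53·196)/527⌉ − ⌈(52·196)/527⌉ = ⌈10388/527⌉ − ⌈10192/527⌉ = 20 − 20 = 0
n=53: ⌈(54·196)/527⌉ − ⌈(53·196)/527⌉ = ⌈10584/527⌉ − ⌈10388/527⌉ = 21 − 20 = 1
n=54: ⌈(55·196)/527⌉ − ⌈(54·196)/527⌉ = ⌈10780/527⌉ − ⌈10584/527⌉ = 21 − 21 = 0
n=55: ⌈(56·196)/527⌉ − ⌈(55·196)/527⌉ = ⌈10976/527⌉ − ⌈10780/527⌉ = 21 − 21 = 0

10100100101001001010010010100100101001001001010010010100
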